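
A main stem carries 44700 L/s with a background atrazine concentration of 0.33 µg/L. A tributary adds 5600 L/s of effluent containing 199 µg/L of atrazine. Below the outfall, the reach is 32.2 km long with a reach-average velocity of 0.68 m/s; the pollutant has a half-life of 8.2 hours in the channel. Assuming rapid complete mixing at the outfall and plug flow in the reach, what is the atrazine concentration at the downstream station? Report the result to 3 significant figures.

7.38 µg/L

Conservation of mass: C = (44700·0.3300 + 5600·199.0) / 50300 = 1129000/50300 = 22.45 µg/L.
Travel time t = 32.2·1000 / 0.68 = 47350 s = 13.15 h.
Half-life 8.2 h → k = ln 2 / 8.2 = 0.08453 h⁻¹ = 2.029 d⁻¹.
Decay over the reach: 22.45·exp(−kt) = 22.45·0.3289 = 7.384 µg/L.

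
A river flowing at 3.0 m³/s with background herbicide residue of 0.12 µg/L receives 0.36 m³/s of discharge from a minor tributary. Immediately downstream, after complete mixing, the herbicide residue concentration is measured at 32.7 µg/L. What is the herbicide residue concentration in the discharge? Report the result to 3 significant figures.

Mass balance: 3.000·0.1200 + 0.3600·Cₑ = 3.360·32.70
→ Cₑ = (3.360·32.70 − 3.000·0.1200) / 0.3600 = 304.2 µg/L.

304 µg/L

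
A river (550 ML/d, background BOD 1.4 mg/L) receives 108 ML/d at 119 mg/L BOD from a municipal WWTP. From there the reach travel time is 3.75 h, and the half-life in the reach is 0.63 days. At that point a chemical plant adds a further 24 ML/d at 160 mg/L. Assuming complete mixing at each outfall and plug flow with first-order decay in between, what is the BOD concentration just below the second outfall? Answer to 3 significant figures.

Mixed concentration C = ΣQC/ΣQ = (550.0·1.400 + 108.0·119.0) / 658.0 = 13620/658.0 = 20.70 mg/L; combined flow 658.0 ML/d.
Half-life 0.63 d → k = ln 2 / 0.63 = 1.100 d⁻¹.
Applying C = C₀e^(−kt): 20.70 × 0.8421 = 17.43 mg/L.
Second outfall: C = (658.0·17.43 + 24.00·160.0)/682.0 = 22.45 mg/L.

22.4 mg/L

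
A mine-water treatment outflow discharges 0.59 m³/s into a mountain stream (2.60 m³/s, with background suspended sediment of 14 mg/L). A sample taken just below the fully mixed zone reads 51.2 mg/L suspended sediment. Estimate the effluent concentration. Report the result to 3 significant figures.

215 mg/L

Mass balance: 2.600·14.00 + 0.5900·Cₑ = 3.190·51.20
→ Cₑ = (3.190·51.20 − 2.600·14.00) / 0.5900 = 215.1 mg/L.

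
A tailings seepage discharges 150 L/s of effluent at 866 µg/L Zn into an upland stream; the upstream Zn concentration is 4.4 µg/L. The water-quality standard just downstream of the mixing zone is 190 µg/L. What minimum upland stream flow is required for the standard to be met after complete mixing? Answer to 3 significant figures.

Set C_mix = 190: (Q·4.400 + 150.0·866.0) / (Q + 150.0) = 190
→ Q = 150.0·(866.0 − 190)/(190 − 4.400) = 546.3 L/s.

546 L/s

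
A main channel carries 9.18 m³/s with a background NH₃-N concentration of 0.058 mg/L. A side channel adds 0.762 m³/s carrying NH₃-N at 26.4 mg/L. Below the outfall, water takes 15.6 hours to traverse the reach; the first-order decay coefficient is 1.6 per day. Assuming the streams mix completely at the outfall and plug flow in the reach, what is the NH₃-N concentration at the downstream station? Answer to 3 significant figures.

After mixing, C = (9.180·0.05800 + 0.7620·26.40) / 9.942 = 20.65/9.942 = 2.077 mg/L.
First-order decay: C = 2.077·exp(−k·t) = 2.077·0.3535 = 0.7341 mg/L.

0.734 mg/L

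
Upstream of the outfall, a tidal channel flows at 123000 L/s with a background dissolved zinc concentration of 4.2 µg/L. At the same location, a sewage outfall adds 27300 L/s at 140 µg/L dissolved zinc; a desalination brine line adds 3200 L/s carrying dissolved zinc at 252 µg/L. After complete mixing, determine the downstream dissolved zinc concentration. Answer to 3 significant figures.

33.5 µg/L

Mass balance: C = (123000·4.200 + 27300·140.0 + 3200·252.0) / 153500 = 5145000/153500 = 33.52 µg/L.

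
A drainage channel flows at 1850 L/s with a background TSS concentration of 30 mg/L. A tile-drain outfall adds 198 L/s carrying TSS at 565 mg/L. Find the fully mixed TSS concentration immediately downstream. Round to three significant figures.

81.7 mg/L

After mixing, C = (1850·30.00 + 198.0·565.0) / 2048 = 167400/2048 = 81.72 mg/L.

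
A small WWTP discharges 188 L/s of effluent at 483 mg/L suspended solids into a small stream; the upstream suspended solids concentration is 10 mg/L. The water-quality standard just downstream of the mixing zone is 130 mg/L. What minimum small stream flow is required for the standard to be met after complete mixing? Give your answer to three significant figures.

Set C_mix = 130: (Q·10.00 + 188.0·483.0) / (Q + 188.0) = 130
→ Q = 188.0·(483.0 − 130)/(130 − 10.00) = 553.0 L/s.

553 L/s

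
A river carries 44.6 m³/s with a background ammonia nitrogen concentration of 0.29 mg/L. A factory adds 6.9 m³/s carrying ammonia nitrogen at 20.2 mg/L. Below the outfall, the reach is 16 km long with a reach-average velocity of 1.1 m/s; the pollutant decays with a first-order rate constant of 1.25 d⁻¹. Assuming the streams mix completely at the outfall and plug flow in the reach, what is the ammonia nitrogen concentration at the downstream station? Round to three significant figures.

2.40 mg/L

Mass balance: C = (44.60·0.2900 + 6.900·20.20) / 51.50 = 152.3/51.50 = 2.958 mg/L.
Travel time t = 16·1000 / 1.1 = 14550 s = 4.040 h.
After decay, C = 2.958 × e^(−kt) = 2.958 × 0.8102 = 2.396 mg/L.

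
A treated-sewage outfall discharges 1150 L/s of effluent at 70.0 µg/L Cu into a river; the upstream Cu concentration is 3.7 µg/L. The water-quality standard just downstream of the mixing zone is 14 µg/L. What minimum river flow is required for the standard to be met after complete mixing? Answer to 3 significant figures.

Set C_mix = 14: (Q·3.700 + 1150·70.00) / (Q + 1150) = 14
→ Q = 1150·(70.00 − 14)/(14 − 3.700) = 6252 L/s.

6250 L/s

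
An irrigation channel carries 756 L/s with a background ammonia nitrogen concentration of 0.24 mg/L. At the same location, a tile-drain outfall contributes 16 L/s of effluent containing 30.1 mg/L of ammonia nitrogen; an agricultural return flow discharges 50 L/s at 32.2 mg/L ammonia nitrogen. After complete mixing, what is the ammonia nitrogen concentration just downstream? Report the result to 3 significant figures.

2.77 mg/L

Mass balance: C = (756.0·0.2400 + 16.00·30.10 + 50.00·32.20) / 822.0 = 2273/822.0 = 2.765 mg/L.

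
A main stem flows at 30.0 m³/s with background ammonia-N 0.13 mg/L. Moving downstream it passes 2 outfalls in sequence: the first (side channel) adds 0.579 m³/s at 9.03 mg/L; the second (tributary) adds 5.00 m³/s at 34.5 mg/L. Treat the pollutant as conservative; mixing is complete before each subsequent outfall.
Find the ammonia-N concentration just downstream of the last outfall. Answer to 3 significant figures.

Outfall 1: combined Q = 30.58 m³/s; C = (30.00·0.1300 + 0.5790·9.030)/30.58 = 0.2985 mg/L.
Outfall 2: combined Q = 35.58 m³/s; C = (30.58·0.2985 + 5.000·34.50)/35.58 = 5.105 mg/L.

5.10 mg/L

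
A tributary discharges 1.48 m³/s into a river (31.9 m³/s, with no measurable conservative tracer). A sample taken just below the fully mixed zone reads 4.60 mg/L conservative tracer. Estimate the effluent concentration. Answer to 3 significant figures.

104 mg/L

Mass balance: 31.90·0 + 1.480·Cₑ = 33.38·4.600
→ Cₑ = (33.38·4.600 − 31.90·0) / 1.480 = 103.7 mg/L.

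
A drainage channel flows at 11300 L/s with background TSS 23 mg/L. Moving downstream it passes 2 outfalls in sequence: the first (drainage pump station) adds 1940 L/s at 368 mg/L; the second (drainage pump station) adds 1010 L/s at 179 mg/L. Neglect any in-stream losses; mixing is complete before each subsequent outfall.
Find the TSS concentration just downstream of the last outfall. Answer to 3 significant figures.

After outfall 1: Q = 11300 + 1940 = 13240 L/s; C = (11300·23.00 + 1940·368.0)/13240 = 73.55 mg/L.
After outfall 2: Q = 13240 + 1010 = 14250 L/s; C = (13240·73.55 + 1010·179.0)/14250 = 81.03 mg/L.

81.0 mg/L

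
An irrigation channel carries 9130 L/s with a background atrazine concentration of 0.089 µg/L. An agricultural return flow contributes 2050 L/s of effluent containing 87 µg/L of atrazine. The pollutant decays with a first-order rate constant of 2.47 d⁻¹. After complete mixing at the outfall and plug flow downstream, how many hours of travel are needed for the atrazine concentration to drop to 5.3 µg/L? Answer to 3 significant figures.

10.8 h

Mass balance: C = (9130·0.08900 + 2050·87.00) / 11180 = 179200/11180 = 16.03 µg/L.
16.03·exp(−k·t) = 5.3 → t = ln(16.03/5.3)/k = 38700 s = 10.75 h.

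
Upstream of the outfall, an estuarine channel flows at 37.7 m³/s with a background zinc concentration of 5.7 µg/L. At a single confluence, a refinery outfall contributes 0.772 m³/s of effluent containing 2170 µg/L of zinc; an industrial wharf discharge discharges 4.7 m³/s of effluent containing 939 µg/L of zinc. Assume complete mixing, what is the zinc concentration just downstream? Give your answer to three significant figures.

After mixing, C = (37.70·5.700 + 0.7720·2170 + 4.700·939.0) / 43.17 = 6303/43.17 = 146.0 µg/L.

146 µg/L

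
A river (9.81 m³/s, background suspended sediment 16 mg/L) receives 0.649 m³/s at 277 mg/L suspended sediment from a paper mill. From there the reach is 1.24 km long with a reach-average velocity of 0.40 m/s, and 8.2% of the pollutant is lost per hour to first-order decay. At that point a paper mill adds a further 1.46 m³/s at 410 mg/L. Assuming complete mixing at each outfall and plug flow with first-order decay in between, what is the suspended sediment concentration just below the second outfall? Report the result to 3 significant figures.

Flow-weighted average: C = (9.810·16.00 + 0.6490·277.0) / 10.46 = 336.7/10.46 = 32.20 mg/L; combined flow 10.46 m³/s.
Travel time t = 1.24·1000 / 0.40 = 3100 s = 0.8611 h.
8.2%/h lost → k = −ln(1 − 0.082) = 0.08556 h⁻¹.
Applying C = C₀e^(−kt): 32.20 × 0.9290 = 29.91 mg/L.
At the second outfall, C = (10.46·29.91 + 1.460·410.0) / (10.46 + 1.460) = 76.47 mg/L.

76.5 mg/L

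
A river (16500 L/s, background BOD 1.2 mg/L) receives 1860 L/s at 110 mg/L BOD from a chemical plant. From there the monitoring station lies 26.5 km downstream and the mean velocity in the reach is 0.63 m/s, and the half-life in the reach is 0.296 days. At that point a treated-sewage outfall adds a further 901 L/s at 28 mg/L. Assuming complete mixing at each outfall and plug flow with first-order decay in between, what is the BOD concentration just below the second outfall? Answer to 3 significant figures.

Mass balance: C = (16500·1.200 + 1860·110.0) / 18360 = 224400/18360 = 12.22 mg/L; combined flow 18360 L/s.
Travel time t = 26.5·1000 / 0.63 = 42060 s = 11.68 h.
Half-life 0.296 d → k = ln 2 / 0.296 = 2.342 d⁻¹.
Decay over the reach: 12.22·exp(−kt) = 12.22·0.3198 = 3.909 mg/L.
At the second outfall, C = (18360·3.909 + 901.0·28.00) / (18360 + 901.0) = 5.036 mg/L.

5.04 mg/L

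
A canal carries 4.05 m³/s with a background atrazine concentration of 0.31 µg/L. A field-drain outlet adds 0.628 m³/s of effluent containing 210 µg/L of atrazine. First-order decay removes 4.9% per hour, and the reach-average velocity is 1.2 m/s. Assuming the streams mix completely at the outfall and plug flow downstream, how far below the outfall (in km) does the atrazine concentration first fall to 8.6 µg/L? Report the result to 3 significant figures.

After mixing, C = (4.050·0.3100 + 0.6280·210.0) / 4.678 = 133.1/4.678 = 28.46 µg/L.
4.9%/h lost → k = −ln(1 − 0.049) = 0.05024 h⁻¹.
Set 28.46·exp(−k·t) = 8.6 → t = ln(28.46/8.6)/k = 85750 s = 23.82 h.
Distance = v·t = 1.2·85750 = 102900 m = 102.9 km.

103 km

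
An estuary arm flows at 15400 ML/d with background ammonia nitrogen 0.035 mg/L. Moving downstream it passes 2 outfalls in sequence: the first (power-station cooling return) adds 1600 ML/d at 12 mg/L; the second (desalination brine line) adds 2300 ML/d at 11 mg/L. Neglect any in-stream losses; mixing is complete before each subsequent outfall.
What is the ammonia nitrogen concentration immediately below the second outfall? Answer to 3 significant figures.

Below outfall 1: Q → 17000 ML/d, C = (15400·0.03500 + 1600·12.00)/17000 = 1.161 mg/L.
Below outfall 2: Q → 19300 ML/d, C = (17000·1.161 + 2300·11.00)/19300 = 2.334 mg/L.

2.33 mg/L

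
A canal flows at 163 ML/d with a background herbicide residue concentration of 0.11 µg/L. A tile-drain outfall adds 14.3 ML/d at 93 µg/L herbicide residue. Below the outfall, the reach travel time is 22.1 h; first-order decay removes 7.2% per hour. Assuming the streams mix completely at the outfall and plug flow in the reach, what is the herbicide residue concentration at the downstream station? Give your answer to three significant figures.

Conservation of mass: C = (163.0·0.1100 + 14.30·93.00) / 177.3 = 1348/177.3 = 7.602 µg/L.
7.2%/h lost → k = −ln(1 − 0.072) = 0.07472 h⁻¹.
Applying C = C₀e^(−kt): 7.602 × 0.1918 = 1.458 µg/L.

1.46 µg/L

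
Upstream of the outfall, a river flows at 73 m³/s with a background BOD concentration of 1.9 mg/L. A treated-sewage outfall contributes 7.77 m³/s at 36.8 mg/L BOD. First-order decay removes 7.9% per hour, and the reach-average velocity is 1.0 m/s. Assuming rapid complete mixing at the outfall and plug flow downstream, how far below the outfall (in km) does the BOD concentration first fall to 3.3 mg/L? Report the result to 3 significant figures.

Conservation of mass: C = (73.00·1.900 + 7.770·36.80) / 80.77 = 424.6/80.77 = 5.257 mg/L.
7.9%/h lost → k = −ln(1 − 0.079) = 0.08230 h⁻¹.
Set 5.257·exp(−k·t) = 3.3 → t = ln(5.257/3.3)/k = 20370 s = 5.659 h.
Distance = v·t = 1.0·20370 = 20370 m = 20.37 km.

20.4 km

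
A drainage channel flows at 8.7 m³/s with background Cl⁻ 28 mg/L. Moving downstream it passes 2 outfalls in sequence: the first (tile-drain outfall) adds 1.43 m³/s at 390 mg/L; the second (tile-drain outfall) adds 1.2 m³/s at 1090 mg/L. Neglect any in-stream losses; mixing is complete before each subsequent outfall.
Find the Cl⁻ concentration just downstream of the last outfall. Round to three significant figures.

186 mg/L

After outfall 1: Q = 8.700 + 1.430 = 10.13 m³/s; C = (8.700·28.00 + 1.430·390.0)/10.13 = 79.10 mg/L.
After outfall 2: Q = 10.13 + 1.200 = 11.33 m³/s; C = (10.13·79.10 + 1.200·1090)/11.33 = 186.2 mg/L.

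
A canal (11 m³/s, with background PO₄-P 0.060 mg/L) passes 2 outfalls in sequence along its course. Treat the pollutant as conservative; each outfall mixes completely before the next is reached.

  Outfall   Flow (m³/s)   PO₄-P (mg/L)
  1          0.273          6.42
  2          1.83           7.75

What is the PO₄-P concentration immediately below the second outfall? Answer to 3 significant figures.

After outfall 1: Q = 11.00 + 0.2730 = 11.27 m³/s; C = (11.00·0.06000 + 0.2730·6.420)/11.27 = 0.2140 mg/L.
After outfall 2: Q = 11.27 + 1.830 = 13.10 m³/s; C = (11.27·0.2140 + 1.830·7.750)/13.10 = 1.267 mg/L.

1.27 mg/L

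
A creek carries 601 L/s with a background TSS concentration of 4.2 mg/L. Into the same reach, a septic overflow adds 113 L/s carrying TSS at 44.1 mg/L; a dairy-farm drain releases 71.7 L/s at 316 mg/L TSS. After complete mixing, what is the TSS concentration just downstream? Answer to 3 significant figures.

38.4 mg/L

After mixing, C = (601.0·4.200 + 113.0·44.10 + 71.70·316.0) / 785.7 = 30160/785.7 = 38.39 mg/L.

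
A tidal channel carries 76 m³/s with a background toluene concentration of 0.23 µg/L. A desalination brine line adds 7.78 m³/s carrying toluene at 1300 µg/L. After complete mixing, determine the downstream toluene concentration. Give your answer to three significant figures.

121 µg/L

Mixed concentration C = ΣQC/ΣQ = (76.00·0.2300 + 7.780·1300) / 83.78 = 10130/83.78 = 120.9 µg/L.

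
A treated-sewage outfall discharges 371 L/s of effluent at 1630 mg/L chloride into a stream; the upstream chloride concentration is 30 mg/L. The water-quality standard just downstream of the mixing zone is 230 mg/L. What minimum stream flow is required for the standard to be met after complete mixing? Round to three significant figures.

2600 L/s

Set C_mix = 230: (Q·30.00 + 371.0·1630) / (Q + 371.0) = 230
→ Q = 371.0·(1630 − 230)/(230 − 30.00) = 2597 L/s.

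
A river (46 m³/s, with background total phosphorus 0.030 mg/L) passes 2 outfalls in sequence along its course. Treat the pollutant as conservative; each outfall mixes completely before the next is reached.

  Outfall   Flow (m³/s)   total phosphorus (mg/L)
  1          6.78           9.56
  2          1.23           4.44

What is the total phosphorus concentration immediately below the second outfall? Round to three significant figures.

Below outfall 1: Q → 52.78 m³/s, C = (46.00·0.03000 + 6.780·9.560)/52.78 = 1.254 mg/L.
Below outfall 2: Q → 54.01 m³/s, C = (52.78·1.254 + 1.230·4.440)/54.01 = 1.327 mg/L.

1.33 mg/L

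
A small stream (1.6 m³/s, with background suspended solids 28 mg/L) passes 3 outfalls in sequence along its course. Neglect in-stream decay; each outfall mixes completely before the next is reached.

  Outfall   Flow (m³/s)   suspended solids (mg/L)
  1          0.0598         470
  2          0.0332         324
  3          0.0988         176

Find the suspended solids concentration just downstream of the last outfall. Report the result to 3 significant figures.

56.4 mg/L

After outfall 1: Q = 1.600 + 0.05980 = 1.660 m³/s; C = (1.600·28.00 + 0.05980·470.0)/1.660 = 43.92 mg/L.
After outfall 2: Q = 1.660 + 0.03320 = 1.693 m³/s; C = (1.660·43.92 + 0.03320·324.0)/1.693 = 49.42 mg/L.
After outfall 3: Q = 1.693 + 0.09880 = 1.792 m³/s; C = (1.693·49.42 + 0.09880·176.0)/1.792 = 56.40 mg/L.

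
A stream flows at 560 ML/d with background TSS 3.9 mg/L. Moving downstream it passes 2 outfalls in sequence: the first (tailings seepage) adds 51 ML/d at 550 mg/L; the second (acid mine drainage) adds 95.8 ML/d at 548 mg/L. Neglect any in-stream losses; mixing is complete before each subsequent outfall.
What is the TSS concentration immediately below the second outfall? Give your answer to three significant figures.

117 mg/L

After outfall 1: Q = 560.0 + 51.00 = 611.0 ML/d; C = (560.0·3.900 + 51.00·550.0)/611.0 = 49.48 mg/L.
After outfall 2: Q = 611.0 + 95.80 = 706.8 ML/d; C = (611.0·49.48 + 95.80·548.0)/706.8 = 117.1 mg/L.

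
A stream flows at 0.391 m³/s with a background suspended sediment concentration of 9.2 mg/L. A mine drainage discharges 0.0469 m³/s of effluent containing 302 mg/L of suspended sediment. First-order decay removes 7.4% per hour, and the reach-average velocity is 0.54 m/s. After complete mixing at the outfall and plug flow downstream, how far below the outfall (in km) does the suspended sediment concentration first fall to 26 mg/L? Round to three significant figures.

Mass balance: C = (0.3910·9.200 + 0.04690·302.0) / 0.4379 = 17.76/0.4379 = 40.56 mg/L.
7.4%/h lost → k = −ln(1 − 0.074) = 0.07688 h⁻¹.
Set 40.56·exp(−k·t) = 26 → t = ln(40.56/26)/k = 20820 s = 5.784 h.
Distance = v·t = 0.54·20820 = 11240 m = 11.24 km.

11.2 km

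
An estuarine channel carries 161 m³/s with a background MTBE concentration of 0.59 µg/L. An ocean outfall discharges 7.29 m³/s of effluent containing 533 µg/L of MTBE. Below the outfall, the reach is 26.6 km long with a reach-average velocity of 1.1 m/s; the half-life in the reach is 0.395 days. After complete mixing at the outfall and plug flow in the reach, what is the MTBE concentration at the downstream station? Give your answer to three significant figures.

Conservation of mass: C = (161.0·0.5900 + 7.290·533.0) / 168.3 = 3981/168.3 = 23.65 µg/L.
Travel time t = 26.6·1000 / 1.1 = 24180 s = 6.717 h.
Half-life 0.395 d → k = ln 2 / 0.395 = 1.755 d⁻¹.
After decay, C = 23.65 × e^(−kt) = 23.65 × 0.6119 = 14.47 µg/L.

14.5 µg/L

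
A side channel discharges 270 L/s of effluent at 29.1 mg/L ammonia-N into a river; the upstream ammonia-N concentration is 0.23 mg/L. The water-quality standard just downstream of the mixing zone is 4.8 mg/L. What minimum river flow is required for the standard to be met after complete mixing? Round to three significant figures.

Set C_mix = 4.8: (Q·0.2300 + 270.0·29.10) / (Q + 270.0) = 4.8
→ Q = 270.0·(29.10 − 4.8)/(4.8 − 0.2300) = 1436 L/s.

1440 L/s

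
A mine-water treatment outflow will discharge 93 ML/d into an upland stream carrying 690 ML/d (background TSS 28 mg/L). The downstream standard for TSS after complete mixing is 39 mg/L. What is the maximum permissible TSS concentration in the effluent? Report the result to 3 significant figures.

At the limit, (Qr·Cr + Qe·Cₑ)/(Qr + Qe) = 39:
Cₑ = (783.0·39 − 690.0·28.00) / 93.00 = 120.6 mg/L.

121 mg/L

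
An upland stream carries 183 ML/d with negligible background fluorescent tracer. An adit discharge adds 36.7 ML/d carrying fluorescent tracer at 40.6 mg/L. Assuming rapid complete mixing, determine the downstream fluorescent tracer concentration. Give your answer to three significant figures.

Flow-weighted average: C = (183.0·0 + 36.70·40.60) / 219.7 = 1490/219.7 = 6.782 mg/L.

6.78 mg/L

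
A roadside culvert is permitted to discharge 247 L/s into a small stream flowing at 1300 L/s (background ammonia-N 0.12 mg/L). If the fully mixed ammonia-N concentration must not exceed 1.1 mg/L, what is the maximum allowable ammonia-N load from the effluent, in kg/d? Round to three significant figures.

134 kg/d

Mass balance at the limit: 1300·0.1200 + 247.0·Cₑ = 1547·1.1 → Cₑ = 6.258 mg/L.
247.0 L/s = 0.2470 m³/s. Load = 0.2470 m³/s × 6.258 g/m³ × 86 400 s/d = 133.5 kg/d.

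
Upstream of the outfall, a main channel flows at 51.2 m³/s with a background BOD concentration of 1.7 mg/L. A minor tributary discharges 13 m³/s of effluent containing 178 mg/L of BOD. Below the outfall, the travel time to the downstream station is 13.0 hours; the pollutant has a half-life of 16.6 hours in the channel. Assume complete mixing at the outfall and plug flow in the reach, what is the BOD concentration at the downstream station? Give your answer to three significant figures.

21.7 mg/L

Conservation of mass: C = (51.20·1.700 + 13.00·178.0) / 64.20 = 2401/64.20 = 37.40 mg/L.
Half-life 16.6 h → k = ln 2 / 16.6 = 0.04176 h⁻¹ = 1.002 d⁻¹.
First-order decay: C = 37.40·exp(−k·t) = 37.40·0.5811 = 21.73 mg/L.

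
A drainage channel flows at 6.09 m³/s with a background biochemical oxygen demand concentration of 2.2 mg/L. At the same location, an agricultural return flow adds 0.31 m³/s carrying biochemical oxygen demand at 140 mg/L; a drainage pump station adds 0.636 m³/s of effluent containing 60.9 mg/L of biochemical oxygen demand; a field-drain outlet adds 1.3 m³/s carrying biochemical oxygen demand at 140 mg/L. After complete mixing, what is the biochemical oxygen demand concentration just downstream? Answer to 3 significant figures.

After mixing, C = (6.090·2.200 + 0.3100·140.0 + 0.6360·60.90 + 1.300·140.0) / 8.336 = 277.5/8.336 = 33.29 mg/L.

33.3 mg/L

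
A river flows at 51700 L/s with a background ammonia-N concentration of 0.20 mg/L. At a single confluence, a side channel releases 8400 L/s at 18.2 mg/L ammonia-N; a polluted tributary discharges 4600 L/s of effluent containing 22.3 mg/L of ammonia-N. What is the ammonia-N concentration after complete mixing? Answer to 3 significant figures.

Conservation of mass: C = (51700·0.2000 + 8400·18.20 + 4600·22.30) / 64700 = 265800/64700 = 4.108 mg/L.

4.11 mg/L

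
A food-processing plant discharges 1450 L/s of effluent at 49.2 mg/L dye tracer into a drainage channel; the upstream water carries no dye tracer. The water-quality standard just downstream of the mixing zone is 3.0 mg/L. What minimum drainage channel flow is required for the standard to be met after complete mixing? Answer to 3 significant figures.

Set C_mix = 3.0: (Q·0 + 1450·49.20) / (Q + 1450) = 3.0
→ Q = 1450·(49.20 − 3.0)/(3.0 − 0) = 22330 L/s.

22300 L/s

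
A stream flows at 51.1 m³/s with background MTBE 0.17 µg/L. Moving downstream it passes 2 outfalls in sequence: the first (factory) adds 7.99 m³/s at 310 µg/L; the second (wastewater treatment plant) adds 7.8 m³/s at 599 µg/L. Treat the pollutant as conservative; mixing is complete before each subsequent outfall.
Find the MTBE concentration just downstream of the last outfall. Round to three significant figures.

Below outfall 1: Q → 59.09 m³/s, C = (51.10·0.1700 + 7.990·310.0)/59.09 = 42.06 µg/L.
Below outfall 2: Q → 66.89 m³/s, C = (59.09·42.06 + 7.800·599.0)/66.89 = 107.0 µg/L.

107 µg/L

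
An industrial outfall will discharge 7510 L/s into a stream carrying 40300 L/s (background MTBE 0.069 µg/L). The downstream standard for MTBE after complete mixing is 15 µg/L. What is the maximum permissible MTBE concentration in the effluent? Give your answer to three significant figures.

At the limit, (Qr·Cr + Qe·Cₑ)/(Qr + Qe) = 15:
Cₑ = (47810·15 − 40300·0.06900) / 7510 = 95.12 µg/L.

95.1 µg/L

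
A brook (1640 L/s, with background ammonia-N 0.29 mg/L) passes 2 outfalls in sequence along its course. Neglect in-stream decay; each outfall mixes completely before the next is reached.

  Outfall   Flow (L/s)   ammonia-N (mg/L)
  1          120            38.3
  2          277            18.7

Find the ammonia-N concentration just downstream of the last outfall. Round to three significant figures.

After outfall 1: Q = 1640 + 120.0 = 1760 L/s; C = (1640·0.2900 + 120.0·38.30)/1760 = 2.882 mg/L.
After outfall 2: Q = 1760 + 277.0 = 2037 L/s; C = (1760·2.882 + 277.0·18.70)/2037 = 5.033 mg/L.

5.03 mg/L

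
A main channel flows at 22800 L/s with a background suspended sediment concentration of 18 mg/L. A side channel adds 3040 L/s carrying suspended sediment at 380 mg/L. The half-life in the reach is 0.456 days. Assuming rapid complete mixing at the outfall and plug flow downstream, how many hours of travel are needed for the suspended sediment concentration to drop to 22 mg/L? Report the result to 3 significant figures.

16.0 h

Mass balance: C = (22800·18.00 + 3040·380.0) / 25840 = 1566000/25840 = 60.59 mg/L.
Half-life 0.456 d → k = ln 2 / 0.456 = 1.520 d⁻¹.
60.59·exp(−k·t) = 22 → t = ln(60.59/22)/k = 57580 s = 16.00 h.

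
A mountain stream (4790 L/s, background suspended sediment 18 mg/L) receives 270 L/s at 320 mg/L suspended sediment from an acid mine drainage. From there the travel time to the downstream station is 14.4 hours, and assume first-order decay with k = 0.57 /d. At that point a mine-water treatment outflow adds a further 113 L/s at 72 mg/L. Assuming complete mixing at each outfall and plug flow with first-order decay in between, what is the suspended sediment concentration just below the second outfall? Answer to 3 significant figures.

Conservation of mass: C = (4790·18.00 + 270.0·320.0) / 5060 = 172600/5060 = 34.11 mg/L; combined flow 5060 L/s.
Decay over the reach: 34.11·exp(−kt) = 34.11·0.7103 = 24.23 mg/L.
At the second outfall, C = (5060·24.23 + 113.0·72.00) / (5060 + 113.0) = 25.28 mg/L.

25.3 mg/L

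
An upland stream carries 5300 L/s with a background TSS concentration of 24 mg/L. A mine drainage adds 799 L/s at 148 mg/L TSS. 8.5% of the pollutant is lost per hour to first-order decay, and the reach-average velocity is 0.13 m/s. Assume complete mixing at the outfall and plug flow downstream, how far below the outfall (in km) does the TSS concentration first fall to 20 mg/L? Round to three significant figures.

Mixed concentration C = ΣQC/ΣQ = (5300·24.00 + 799.0·148.0) / 6099 = 245500/6099 = 40.24 mg/L.
8.5%/h lost → k = −ln(1 − 0.085) = 0.08883 h⁻¹.
Set 40.24·exp(−k·t) = 20 → t = ln(40.24/20)/k = 28340 s = 7.872 h.
Distance = v·t = 0.13·28340 = 3684 m = 3.684 km.

3.68 km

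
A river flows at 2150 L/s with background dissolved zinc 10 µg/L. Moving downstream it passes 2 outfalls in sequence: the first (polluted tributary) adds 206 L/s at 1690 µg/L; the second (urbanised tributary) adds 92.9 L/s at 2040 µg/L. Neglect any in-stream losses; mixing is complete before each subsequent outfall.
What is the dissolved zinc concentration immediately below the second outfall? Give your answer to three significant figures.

Outfall 1: combined Q = 2356 L/s; C = (2150·10.00 + 206.0·1690)/2356 = 156.9 µg/L.
Outfall 2: combined Q = 2449 L/s; C = (2356·156.9 + 92.90·2040)/2449 = 228.3 µg/L.

228 µg/L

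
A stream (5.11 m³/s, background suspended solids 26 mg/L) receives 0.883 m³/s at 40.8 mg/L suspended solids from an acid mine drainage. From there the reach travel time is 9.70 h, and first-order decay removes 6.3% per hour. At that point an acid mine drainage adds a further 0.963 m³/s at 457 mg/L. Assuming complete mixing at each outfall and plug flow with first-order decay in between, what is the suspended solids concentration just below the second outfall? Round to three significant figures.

After mixing, C = (5.110·26.00 + 0.8830·40.80) / 5.993 = 168.9/5.993 = 28.18 mg/L; combined flow 5.993 m³/s.
6.3%/h lost → k = −ln(1 − 0.063) = 0.06507 h⁻¹.
Decay over the reach: 28.18·exp(−kt) = 28.18·0.5320 = 14.99 mg/L.
At the second outfall, C = (5.993·14.99 + 0.9630·457.0) / (5.993 + 0.9630) = 76.18 mg/L.

76.2 mg/L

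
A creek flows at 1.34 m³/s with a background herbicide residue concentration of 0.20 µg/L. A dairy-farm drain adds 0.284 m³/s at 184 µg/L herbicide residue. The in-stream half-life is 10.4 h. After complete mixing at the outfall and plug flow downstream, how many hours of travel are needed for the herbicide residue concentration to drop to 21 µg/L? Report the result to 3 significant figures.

6.48 h

Mass balance: C = (1.340·0.2000 + 0.2840·184.0) / 1.624 = 52.52/1.624 = 32.34 µg/L.
Half-life 10.4 h → k = ln 2 / 10.4 = 0.06665 h⁻¹ = 1.600 d⁻¹.
32.34·exp(−k·t) = 21 → t = ln(32.34/21)/k = 23330 s = 6.480 h.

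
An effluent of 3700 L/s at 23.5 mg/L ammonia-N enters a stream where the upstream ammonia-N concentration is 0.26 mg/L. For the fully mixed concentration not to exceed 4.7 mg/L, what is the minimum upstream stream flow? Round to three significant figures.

Set C_mix = 4.7: (Q·0.2600 + 3700·23.50) / (Q + 3700) = 4.7
→ Q = 3700·(23.50 − 4.7)/(4.7 − 0.2600) = 15670 L/s.

15700 L/s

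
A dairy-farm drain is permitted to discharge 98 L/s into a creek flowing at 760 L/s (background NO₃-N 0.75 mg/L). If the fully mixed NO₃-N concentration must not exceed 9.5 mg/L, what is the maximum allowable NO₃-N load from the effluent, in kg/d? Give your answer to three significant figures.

Mass balance at the limit: 760.0·0.7500 + 98.00·Cₑ = 858.0·9.5 → Cₑ = 77.36 mg/L.
98.00 L/s = 0.09800 m³/s. Load = 0.09800 m³/s × 77.36 g/m³ × 86 400 s/d = 655.0 kg/d.

655 kg/d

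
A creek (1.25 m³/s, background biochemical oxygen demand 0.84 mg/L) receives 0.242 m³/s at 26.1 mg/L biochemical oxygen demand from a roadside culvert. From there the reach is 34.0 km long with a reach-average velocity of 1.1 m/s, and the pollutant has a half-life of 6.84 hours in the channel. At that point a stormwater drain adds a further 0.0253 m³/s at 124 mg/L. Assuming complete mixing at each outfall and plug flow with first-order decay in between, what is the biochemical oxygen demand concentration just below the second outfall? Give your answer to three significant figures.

Mixed concentration C = ΣQC/ΣQ = (1.250·0.8400 + 0.2420·26.10) / 1.492 = 7.366/1.492 = 4.937 mg/L; combined flow 1.492 m³/s.
Travel time t = 34.0·1000 / 1.1 = 30910 s = 8.586 h.
Half-life 6.84 h → k = ln 2 / 6.84 = 0.1013 h⁻¹ = 2.432 d⁻¹.
After decay, C = 4.937 × e^(−kt) = 4.937 × 0.4189 = 2.068 mg/L.
At the second outfall, C = (1.492·2.068 + 0.02530·124.0) / (1.492 + 0.02530) = 4.101 mg/L.

4.10 mg/L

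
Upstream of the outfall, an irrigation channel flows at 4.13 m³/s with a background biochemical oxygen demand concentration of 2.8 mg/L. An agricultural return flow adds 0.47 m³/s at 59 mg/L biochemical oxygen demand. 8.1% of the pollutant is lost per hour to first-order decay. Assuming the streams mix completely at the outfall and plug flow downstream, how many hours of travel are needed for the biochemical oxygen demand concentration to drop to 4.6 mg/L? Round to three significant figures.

Conservation of mass: C = (4.130·2.800 + 0.4700·59.00) / 4.600 = 39.29/4.600 = 8.542 mg/L.
8.1%/h lost → k = −ln(1 − 0.081) = 0.08447 h⁻¹.
8.542·exp(−k·t) = 4.6 → t = ln(8.542/4.6)/k = 26380 s = 7.328 h.

7.33 h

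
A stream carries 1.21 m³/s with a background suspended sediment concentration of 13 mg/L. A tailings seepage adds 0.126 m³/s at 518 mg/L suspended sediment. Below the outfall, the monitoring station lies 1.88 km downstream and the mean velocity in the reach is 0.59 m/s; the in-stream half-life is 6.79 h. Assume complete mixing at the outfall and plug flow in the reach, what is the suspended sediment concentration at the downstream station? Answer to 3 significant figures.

Conservation of mass: C = (1.210·13.00 + 0.1260·518.0) / 1.336 = 81.00/1.336 = 60.63 mg/L.
Travel time t = 1.88·1000 / 0.59 = 3186 s = 0.8851 h.
Half-life 6.79 h → k = ln 2 / 6.79 = 0.1021 h⁻¹ = 2.450 d⁻¹.
Decay over the reach: 60.63·exp(−kt) = 60.63·0.9136 = 55.39 mg/L.

55.4 mg/L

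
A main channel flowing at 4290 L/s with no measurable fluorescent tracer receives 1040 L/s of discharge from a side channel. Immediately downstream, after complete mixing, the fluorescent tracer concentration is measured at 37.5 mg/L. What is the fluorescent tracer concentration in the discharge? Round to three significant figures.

Mass balance: 4290·0 + 1040·Cₑ = 5330·37.50
→ Cₑ = (5330·37.50 − 4290·0) / 1040 = 192.2 mg/L.

192 mg/L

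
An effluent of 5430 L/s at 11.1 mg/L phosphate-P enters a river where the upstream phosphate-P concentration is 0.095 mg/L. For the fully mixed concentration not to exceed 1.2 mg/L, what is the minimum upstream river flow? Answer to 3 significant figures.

Set C_mix = 1.2: (Q·0.09500 + 5430·11.10) / (Q + 5430) = 1.2
→ Q = 5430·(11.10 − 1.2)/(1.2 − 0.09500) = 48650 L/s.

48600 L/s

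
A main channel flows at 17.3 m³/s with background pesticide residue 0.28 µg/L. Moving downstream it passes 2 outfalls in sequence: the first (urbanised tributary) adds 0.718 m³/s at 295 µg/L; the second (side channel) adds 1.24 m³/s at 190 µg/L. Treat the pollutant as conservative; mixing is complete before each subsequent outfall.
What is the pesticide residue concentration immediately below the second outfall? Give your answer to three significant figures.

Outfall 1: combined Q = 18.02 m³/s; C = (17.30·0.2800 + 0.7180·295.0)/18.02 = 12.02 µg/L.
Outfall 2: combined Q = 19.26 m³/s; C = (18.02·12.02 + 1.240·190.0)/19.26 = 23.48 µg/L.

23.5 µg/L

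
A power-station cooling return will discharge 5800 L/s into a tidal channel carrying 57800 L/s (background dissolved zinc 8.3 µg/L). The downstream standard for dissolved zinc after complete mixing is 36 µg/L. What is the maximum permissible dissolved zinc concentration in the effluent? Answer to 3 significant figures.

312 µg/L

At the limit, (Qr·Cr + Qe·Cₑ)/(Qr + Qe) = 36:
Cₑ = (63600·36 − 57800·8.300) / 5800 = 312.0 µg/L.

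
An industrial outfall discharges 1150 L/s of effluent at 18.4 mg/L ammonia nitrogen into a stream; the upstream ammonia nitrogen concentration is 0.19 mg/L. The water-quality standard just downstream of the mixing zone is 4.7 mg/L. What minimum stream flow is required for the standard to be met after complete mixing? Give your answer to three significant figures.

Set C_mix = 4.7: (Q·0.1900 + 1150·18.40) / (Q + 1150) = 4.7
→ Q = 1150·(18.40 − 4.7)/(4.7 − 0.1900) = 3493 L/s.

3490 L/s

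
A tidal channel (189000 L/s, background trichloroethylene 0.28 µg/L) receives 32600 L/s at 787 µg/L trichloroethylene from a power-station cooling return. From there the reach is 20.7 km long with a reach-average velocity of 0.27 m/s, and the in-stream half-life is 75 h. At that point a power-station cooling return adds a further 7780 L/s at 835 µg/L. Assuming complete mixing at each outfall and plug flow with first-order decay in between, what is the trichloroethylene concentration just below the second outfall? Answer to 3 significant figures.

120 µg/L

Mixed concentration C = ΣQC/ΣQ = (189000·0.2800 + 32600·787.0) / 221600 = 25710000/221600 = 116.0 µg/L; combined flow 221600 L/s.
Travel time t = 20.7·1000 / 0.27 = 76670 s = 21.30 h.
Half-life 75 h → k = ln 2 / 75 = 0.009242 h⁻¹ = 0.2218 d⁻¹.
After decay, C = 116.0 × e^(−kt) = 116.0 × 0.8213 = 95.29 µg/L.
At the second outfall, C = (221600·95.29 + 7780·835.0) / (221600 + 7780) = 120.4 µg/L.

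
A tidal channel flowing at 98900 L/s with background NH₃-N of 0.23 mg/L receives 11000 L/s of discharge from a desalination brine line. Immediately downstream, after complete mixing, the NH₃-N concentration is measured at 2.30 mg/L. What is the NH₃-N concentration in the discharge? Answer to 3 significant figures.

20.9 mg/L

Mass balance: 98900·0.2300 + 11000·Cₑ = 109900·2.300
→ Cₑ = (109900·2.300 − 98900·0.2300) / 11000 = 20.91 mg/L.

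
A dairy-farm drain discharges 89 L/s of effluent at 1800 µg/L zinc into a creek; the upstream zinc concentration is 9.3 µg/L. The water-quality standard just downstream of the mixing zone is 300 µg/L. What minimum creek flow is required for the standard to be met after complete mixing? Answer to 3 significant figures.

Set C_mix = 300: (Q·9.300 + 89.00·1800) / (Q + 89.00) = 300
→ Q = 89.00·(1800 − 300)/(300 − 9.300) = 459.2 L/s.

459 L/s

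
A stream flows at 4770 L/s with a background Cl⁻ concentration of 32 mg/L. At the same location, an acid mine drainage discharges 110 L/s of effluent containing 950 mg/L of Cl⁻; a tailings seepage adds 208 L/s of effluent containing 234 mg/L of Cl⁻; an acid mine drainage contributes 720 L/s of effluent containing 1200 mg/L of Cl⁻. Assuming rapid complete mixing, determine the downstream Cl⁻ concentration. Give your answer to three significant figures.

201 mg/L

After mixing, C = (4770·32.00 + 110.0·950.0 + 208.0·234.0 + 720.0·1200) / 5808 = 1170000/5808 = 201.4 mg/L.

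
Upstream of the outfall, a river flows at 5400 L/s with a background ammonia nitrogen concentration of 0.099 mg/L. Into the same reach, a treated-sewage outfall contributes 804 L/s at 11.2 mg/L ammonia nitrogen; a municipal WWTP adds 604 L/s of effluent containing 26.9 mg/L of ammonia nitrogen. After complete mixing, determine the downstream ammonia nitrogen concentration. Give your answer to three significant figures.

3.79 mg/L

Conservation of mass: C = (5400·0.09900 + 804.0·11.20 + 604.0·26.90) / 6808 = 25790/6808 = 3.788 mg/L.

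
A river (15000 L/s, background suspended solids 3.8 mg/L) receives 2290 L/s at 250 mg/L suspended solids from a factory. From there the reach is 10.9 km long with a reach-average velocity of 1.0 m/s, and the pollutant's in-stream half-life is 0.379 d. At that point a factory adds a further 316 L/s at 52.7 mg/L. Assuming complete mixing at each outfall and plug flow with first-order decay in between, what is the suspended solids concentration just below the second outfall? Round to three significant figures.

29.3 mg/L

Flow-weighted average: C = (15000·3.800 + 2290·250.0) / 17290 = 629500/17290 = 36.41 mg/L; combined flow 17290 L/s.
Travel time t = 10.9·1000 / 1.0 = 10900 s = 3.028 h.
Half-life 0.379 d → k = ln 2 / 0.379 = 1.829 d⁻¹.
First-order decay: C = 36.41·exp(−k·t) = 36.41·0.7940 = 28.91 mg/L.
At the second outfall, C = (17290·28.91 + 316.0·52.70) / (17290 + 316.0) = 29.33 mg/L.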